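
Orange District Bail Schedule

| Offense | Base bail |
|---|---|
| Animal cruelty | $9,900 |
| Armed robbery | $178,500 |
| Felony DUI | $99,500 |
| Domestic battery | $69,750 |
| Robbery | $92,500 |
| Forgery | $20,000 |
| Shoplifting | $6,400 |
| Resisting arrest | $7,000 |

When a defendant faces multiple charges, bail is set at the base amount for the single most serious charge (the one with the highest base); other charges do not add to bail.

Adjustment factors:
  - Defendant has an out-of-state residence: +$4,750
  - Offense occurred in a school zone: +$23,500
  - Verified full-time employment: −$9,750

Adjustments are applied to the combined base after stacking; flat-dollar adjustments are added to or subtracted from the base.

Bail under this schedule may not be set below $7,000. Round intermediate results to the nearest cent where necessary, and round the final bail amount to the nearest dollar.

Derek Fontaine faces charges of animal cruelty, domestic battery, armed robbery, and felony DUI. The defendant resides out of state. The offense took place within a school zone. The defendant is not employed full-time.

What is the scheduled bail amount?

$206,750

Base amounts from the schedule: animal cruelty $9,900; domestic battery $69,750; armed robbery $178,500; felony DUI $99,500.
Stacking rule: use the highest base only. Highest is armed robbery at $178,500. Combined base = $178,500.
Defendant has an out-of-state residence (+$4,750 flat): $178,500 + $4,750 = $183,250.
Offense occurred in a school zone (+$23,500 flat): $183,250 + $23,500 = $206,750.
$206,750 is at or above the $7,000 minimum.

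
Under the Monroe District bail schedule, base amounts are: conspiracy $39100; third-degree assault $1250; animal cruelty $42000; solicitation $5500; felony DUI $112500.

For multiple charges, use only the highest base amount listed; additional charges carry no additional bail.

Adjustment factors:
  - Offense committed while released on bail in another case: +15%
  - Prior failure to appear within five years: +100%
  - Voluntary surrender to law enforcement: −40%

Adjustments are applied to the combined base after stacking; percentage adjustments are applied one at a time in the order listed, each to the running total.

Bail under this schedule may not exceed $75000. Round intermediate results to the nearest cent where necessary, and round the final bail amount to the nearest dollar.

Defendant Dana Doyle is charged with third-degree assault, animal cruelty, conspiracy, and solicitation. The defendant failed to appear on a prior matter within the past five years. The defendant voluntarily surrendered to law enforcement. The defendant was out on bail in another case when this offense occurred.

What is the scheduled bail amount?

Base amounts from the schedule: third-degree assault $1250; animal cruelty $42000; conspiracy $39100; solicitation $5500.
Stacking rule: use the highest base only. Highest is animal cruelty at $42000. Combined base = $42000.
Offense committed while released on bail in another case (+15%): $42000 × 1.15 = $48300.
Prior failure to appear within five years (+100%): $48300 × 2 = $96600.
Voluntary surrender to law enforcement (−40%): $96600 × 0.6 = $57960.
$57960 is within the $75000 maximum.

$57960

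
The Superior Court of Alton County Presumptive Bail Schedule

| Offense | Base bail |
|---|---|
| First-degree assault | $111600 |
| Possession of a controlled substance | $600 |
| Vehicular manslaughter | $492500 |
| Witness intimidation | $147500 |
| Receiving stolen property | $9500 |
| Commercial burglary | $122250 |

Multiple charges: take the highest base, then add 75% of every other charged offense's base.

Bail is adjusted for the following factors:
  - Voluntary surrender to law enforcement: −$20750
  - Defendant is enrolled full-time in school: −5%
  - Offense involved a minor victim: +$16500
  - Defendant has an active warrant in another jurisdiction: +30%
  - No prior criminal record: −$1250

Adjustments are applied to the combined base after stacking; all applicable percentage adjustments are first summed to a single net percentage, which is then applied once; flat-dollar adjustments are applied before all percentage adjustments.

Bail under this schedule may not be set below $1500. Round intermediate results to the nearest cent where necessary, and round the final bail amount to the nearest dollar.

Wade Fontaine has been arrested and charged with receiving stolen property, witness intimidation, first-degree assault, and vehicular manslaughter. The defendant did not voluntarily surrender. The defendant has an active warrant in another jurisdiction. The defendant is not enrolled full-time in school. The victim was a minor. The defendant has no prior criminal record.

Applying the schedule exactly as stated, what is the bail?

$921960

Base amounts from the schedule: receiving stolen property $9500; witness intimidation $147500; first-degree assault $111600; vehicular manslaughter $492500.
Stacking rule: highest base plus 75% of each additional charge. Highest is vehicular manslaughter at $492500. Additional: $9500 × 75% = $7125; $147500 × 75% = $110625; $111600 × 75% = $83700. Combined base = $492500 + $201450 = $693950.
Offense involved a minor victim (+$16500 flat): $693950 + $16500 = $710450.
No prior criminal record (−$1250 flat): $710450 − $1250 = $709200.
Defendant has an active warrant in another jurisdiction (+30%): $709200 × 1.3 = $921960.
$921960 is at or above the $1500 minimum.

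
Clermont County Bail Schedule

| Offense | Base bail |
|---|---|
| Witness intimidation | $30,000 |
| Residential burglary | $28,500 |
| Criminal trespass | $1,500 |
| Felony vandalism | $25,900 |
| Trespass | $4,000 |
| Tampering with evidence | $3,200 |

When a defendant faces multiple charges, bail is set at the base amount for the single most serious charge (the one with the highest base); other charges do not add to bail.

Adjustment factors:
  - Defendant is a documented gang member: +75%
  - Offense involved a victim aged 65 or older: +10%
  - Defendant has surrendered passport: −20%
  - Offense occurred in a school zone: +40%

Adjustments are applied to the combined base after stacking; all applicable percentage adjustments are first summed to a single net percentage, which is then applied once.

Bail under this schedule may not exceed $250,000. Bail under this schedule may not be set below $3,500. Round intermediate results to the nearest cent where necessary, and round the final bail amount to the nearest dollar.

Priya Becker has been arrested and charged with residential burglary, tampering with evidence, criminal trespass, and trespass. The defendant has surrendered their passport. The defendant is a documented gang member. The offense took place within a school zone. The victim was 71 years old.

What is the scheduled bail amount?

Base amounts from the schedule: residential burglary $28,500; tampering with evidence $3,200; criminal trespass $1,500; trespass $4,000.
Stacking rule: use the highest base only. Highest is residential burglary at $28,500. Combined base = $28,500.
Net percentage adjustment: +75% +10% −20% +40% = +105%. $28,500 × 2.05 = $58,425.
$58,425 is within the $250,000 maximum.
$58,425 is at or above the $3,500 minimum.

$58,425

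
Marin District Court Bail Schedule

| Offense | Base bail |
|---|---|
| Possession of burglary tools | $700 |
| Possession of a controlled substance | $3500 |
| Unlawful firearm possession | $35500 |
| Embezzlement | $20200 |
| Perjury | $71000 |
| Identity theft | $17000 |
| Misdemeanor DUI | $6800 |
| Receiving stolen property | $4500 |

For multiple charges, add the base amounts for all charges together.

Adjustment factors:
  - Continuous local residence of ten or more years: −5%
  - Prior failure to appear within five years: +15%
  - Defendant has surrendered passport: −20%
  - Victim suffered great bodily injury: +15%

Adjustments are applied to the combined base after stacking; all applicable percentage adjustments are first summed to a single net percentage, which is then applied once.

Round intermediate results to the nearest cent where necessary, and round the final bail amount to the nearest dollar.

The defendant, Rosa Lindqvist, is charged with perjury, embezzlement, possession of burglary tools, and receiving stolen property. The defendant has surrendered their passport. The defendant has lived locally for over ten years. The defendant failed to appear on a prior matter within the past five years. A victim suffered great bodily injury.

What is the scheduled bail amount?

Base amounts from the schedule: perjury $71000; embezzlement $20200; possession of burglary tools $700; receiving stolen property $4500.
Stacking rule: sum of all bases. $71000 + $20200 + $700 + $4500 = $96400.
Net percentage adjustment: −5% +15% −20% +15% = +5%. $96400 × 1.05 = $101220.

$101220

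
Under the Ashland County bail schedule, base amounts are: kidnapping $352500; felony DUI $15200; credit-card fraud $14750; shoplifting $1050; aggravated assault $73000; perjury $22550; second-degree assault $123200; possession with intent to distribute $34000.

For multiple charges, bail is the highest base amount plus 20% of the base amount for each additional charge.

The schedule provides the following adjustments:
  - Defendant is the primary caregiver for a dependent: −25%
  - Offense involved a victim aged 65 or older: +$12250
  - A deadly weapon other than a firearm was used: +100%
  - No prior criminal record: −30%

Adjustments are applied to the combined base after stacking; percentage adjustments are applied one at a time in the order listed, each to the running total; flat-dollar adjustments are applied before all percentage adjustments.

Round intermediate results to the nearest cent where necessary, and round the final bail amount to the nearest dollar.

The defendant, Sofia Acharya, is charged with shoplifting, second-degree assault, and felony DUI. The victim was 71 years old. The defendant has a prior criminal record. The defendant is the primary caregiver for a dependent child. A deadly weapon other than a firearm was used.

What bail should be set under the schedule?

$208050

Base amounts from the schedule: shoplifting $1050; second-degree assault $123200; felony DUI $15200.
Stacking rule: highest base plus 20% of each additional charge. Highest is second-degree assault at $123200. Additional: $1050 × 20% = $210; $15200 × 20% = $3040. Combined base = $123200 + $3250 = $126450.
Offense involved a victim aged 65 or older (+$12250 flat): $126450 + $12250 = $138700.
Defendant is the primary caregiver for a dependent (−25%): $138700 × 0.75 = $104025.
A deadly weapon other than a firearm was used (+100%): $104025 × 2 = $208050.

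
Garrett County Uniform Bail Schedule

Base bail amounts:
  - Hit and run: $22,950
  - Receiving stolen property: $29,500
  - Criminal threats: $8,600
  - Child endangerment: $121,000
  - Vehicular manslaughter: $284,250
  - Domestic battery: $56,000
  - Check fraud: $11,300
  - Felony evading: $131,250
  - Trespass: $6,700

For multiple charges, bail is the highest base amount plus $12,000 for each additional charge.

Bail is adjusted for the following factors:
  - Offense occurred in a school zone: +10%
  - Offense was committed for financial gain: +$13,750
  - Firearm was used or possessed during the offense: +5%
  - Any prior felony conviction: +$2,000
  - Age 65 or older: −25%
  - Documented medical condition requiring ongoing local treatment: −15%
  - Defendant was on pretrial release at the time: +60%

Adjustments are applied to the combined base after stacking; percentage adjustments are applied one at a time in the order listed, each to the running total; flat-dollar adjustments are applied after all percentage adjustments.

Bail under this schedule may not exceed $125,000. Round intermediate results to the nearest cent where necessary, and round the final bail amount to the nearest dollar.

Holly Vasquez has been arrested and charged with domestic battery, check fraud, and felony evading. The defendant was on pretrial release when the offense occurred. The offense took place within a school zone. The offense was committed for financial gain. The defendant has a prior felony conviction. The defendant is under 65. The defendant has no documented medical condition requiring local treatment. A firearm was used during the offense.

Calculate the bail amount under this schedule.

$125,000

Base amounts from the schedule: domestic battery $56,000; check fraud $11,300; felony evading $131,250.
Stacking rule: highest base plus $12,000 per additional charge. Highest is felony evading at $131,250; 2 additional charges → +$24,000. Combined base = $155,250.
Offense occurred in a school zone (+10%): $155,250 × 1.1 = $170,775.
Firearm was used or possessed during the offense (+5%): $170,775 × 1.05 = $179,313.75.
Defendant was on pretrial release at the time (+60%): $179,313.75 × 1.6 = $286,902.
Offense was committed for financial gain (+$13,750 flat): $286,902 + $13,750 = $300,652.
Any prior felony conviction (+$2,000 flat): $300,652 + $2,000 = $302,652.
Result $302,652 exceeds the maximum of $125,000; bail is capped at $125,000.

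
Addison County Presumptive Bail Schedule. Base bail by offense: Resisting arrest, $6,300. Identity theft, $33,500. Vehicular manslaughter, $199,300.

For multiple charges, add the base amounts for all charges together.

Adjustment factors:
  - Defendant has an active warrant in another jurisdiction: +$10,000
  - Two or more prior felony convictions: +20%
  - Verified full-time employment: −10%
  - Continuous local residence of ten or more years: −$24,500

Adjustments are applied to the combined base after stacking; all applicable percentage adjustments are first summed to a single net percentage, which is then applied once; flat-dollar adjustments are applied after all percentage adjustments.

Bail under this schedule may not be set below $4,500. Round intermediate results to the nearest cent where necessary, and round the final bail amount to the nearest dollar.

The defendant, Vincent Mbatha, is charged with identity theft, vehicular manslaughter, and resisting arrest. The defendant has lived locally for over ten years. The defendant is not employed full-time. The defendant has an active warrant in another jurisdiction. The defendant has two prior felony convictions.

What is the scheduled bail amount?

$272,420

Base amounts from the schedule: identity theft $33,500; vehicular manslaughter $199,300; resisting arrest $6,300.
Stacking rule: sum of all bases. $33,500 + $199,300 + $6,300 = $239,100.
Two or more prior felony convictions (+20%): $239,100 × 1.2 = $286,920.
Defendant has an active warrant in another jurisdiction (+$10,000 flat): $286,920 + $10,000 = $296,920.
Continuous local residence of ten or more years (−$24,500 flat): $296,920 − $24,500 = $272,420.
$272,420 is at or above the $4,500 minimum.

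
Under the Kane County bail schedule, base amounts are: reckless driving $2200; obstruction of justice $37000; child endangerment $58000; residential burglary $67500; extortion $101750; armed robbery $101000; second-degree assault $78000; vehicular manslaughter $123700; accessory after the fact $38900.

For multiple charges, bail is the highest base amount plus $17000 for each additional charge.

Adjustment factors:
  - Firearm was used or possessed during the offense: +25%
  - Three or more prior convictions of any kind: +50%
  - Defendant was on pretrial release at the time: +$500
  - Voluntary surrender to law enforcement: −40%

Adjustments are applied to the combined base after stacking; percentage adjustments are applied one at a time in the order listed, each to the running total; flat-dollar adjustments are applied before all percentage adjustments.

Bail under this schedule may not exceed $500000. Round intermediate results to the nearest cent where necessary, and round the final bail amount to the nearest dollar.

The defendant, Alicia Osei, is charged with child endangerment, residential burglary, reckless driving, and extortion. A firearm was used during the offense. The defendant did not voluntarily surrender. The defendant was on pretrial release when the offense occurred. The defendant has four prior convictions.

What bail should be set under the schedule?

$287344

Base amounts from the schedule: child endangerment $58000; residential burglary $67500; reckless driving $2200; extortion $101750.
Stacking rule: highest base plus $17000 per additional charge. Highest is extortion at $101750; 3 additional charges → +$51000. Combined base = $152750.
Defendant was on pretrial release at the time (+$500 flat): $152750 + $500 = $153250.
Firearm was used or possessed during the offense (+25%): $153250 × 1.25 = $191562.50.
Three or more prior convictions of any kind (+50%): $191562.50 × 1.5 = $287343.75.
$287343.75 is within the $500000 maximum.
Rounded to the nearest dollar: $287344.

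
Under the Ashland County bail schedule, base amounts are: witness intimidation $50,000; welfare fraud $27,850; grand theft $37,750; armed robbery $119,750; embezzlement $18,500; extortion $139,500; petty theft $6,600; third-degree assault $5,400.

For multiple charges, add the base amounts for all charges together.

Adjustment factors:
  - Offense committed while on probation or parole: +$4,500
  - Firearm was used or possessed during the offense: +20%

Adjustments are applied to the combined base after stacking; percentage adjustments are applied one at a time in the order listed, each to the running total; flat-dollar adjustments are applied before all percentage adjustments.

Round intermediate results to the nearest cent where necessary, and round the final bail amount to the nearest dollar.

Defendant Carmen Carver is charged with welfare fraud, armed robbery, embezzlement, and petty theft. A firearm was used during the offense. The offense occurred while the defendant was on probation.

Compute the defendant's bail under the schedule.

Base amounts from the schedule: welfare fraud $27,850; armed robbery $119,750; embezzlement $18,500; petty theft $6,600.
Stacking rule: sum of all bases. $27,850 + $119,750 + $18,500 + $6,600 = $172,700.
Offense committed while on probation or parole (+$4,500 flat): $172,700 + $4,500 = $177,200.
Firearm was used or possessed during the offense (+20%): $177,200 × 1.2 = $212,640.

$212,640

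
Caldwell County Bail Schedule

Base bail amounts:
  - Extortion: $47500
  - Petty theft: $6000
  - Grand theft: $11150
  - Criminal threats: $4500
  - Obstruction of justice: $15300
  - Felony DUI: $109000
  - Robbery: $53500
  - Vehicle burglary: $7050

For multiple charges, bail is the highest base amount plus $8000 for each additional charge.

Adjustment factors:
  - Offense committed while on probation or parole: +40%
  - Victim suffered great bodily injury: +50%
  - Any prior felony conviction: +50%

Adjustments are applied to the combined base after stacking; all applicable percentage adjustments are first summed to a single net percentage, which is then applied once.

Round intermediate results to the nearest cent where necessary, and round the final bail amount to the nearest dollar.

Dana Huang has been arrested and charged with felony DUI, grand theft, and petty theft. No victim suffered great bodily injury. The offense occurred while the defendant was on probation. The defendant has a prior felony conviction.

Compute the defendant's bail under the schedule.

Base amounts from the schedule: felony DUI $109000; grand theft $11150; petty theft $6000.
Stacking rule: highest base plus $8000 per additional charge. Highest is felony DUI at $109000; 2 additional charges → +$16000. Combined base = $125000.
Net percentage adjustment: +40% +50% = +90%. $125000 × 1.9 = $237500.

$237500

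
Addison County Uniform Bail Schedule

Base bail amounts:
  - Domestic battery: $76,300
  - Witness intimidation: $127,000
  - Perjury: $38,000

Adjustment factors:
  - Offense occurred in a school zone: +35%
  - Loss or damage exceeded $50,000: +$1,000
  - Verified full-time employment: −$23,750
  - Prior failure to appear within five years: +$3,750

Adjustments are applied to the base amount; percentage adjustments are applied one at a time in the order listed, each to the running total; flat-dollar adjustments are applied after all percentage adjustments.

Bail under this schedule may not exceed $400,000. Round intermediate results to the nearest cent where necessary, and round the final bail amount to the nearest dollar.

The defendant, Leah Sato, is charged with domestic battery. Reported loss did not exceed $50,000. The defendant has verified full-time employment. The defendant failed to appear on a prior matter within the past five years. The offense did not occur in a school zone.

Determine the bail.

Base amounts from the schedule: domestic battery $76,300.
Single charge. Combined base = $76,300.
Verified full-time employment (−$23,750 flat): $76,300 − $23,750 = $52,550.
Prior failure to appear within five years (+$3,750 flat): $52,550 + $3,750 = $56,300.
$56,300 is within the $400,000 maximum.

$56,300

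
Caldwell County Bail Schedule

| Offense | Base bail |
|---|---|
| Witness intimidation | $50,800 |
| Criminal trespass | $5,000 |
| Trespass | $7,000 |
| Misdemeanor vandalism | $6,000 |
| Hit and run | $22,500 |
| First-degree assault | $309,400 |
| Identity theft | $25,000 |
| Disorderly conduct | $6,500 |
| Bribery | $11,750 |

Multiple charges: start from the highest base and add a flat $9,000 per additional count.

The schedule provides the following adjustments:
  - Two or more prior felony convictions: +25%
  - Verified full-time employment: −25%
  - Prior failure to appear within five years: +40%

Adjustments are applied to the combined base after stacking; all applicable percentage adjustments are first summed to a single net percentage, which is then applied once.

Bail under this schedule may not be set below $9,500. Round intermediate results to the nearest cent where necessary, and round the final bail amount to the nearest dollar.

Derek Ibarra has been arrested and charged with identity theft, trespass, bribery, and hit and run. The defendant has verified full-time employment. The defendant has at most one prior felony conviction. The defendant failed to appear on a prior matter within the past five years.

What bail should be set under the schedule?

$59,800

Base amounts from the schedule: identity theft $25,000; trespass $7,000; bribery $11,750; hit and run $22,500.
Stacking rule: highest base plus $9,000 per additional charge. Highest is identity theft at $25,000; 3 additional charges → +$27,000. Combined base = $52,000.
Net percentage adjustment: −25% +40% = +15%. $52,000 × 1.15 = $59,800.
$59,800 is at or above the $9,500 minimum.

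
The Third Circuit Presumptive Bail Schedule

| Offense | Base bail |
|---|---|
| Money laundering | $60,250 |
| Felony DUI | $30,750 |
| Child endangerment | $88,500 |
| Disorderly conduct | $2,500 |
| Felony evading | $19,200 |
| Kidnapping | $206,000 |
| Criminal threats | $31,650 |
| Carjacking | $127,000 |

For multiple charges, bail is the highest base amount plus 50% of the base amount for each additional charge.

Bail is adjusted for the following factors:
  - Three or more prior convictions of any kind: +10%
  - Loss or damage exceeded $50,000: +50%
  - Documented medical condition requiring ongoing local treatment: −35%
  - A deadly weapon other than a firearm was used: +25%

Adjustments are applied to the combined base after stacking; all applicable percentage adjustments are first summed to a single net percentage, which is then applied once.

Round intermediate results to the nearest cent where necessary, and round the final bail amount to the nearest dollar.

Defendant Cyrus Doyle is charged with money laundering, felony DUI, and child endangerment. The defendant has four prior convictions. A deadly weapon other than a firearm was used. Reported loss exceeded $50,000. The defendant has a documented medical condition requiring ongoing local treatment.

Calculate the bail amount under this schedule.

Base amounts from the schedule: money laundering $60,250; felony DUI $30,750; child endangerment $88,500.
Stacking rule: highest base plus 50% of each additional charge. Highest is child endangerment at $88,500. Additional: $60,250 × 50% = $30,125; $30,750 × 50% = $15,375. Combined base = $88,500 + $45,500 = $134,000.
Net percentage adjustment: +10% +50% −35% +25% = +50%. $134,000 × 1.5 = $201,000.

$201,000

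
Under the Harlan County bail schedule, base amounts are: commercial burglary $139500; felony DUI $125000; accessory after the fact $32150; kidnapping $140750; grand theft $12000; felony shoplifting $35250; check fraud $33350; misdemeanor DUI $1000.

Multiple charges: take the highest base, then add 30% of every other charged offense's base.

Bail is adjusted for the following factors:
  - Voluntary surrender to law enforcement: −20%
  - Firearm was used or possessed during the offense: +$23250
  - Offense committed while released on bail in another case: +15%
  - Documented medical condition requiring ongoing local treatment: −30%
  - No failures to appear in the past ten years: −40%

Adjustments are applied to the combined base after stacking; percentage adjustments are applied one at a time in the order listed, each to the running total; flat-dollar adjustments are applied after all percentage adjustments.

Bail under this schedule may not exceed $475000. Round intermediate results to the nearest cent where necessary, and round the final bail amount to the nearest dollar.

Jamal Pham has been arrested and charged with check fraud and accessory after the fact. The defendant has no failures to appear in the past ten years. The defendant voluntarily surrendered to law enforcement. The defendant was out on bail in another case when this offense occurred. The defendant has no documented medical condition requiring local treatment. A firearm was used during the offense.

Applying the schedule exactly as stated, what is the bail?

$46983

Base amounts from the schedule: check fraud $33350; accessory after the fact $32150.
Stacking rule: highest base plus 30% of each additional charge. Highest is check fraud at $33350. Additional: $32150 × 30% = $9645. Combined base = $33350 + $9645 = $42995.
Voluntary surrender to law enforcement (−20%): $42995 × 0.8 = $34396.
Offense committed while released on bail in another case (+15%): $34396 × 1.15 = $39555.40.
No failures to appear in the past ten years (−40%): $39555.40 × 0.6 = $23733.24.
Firearm was used or possessed during the offense (+$23250 flat): $23733.24 + $23250 = $46983.24.
$46983.24 is within the $475000 maximum.
Rounded to the nearest dollar: $46983.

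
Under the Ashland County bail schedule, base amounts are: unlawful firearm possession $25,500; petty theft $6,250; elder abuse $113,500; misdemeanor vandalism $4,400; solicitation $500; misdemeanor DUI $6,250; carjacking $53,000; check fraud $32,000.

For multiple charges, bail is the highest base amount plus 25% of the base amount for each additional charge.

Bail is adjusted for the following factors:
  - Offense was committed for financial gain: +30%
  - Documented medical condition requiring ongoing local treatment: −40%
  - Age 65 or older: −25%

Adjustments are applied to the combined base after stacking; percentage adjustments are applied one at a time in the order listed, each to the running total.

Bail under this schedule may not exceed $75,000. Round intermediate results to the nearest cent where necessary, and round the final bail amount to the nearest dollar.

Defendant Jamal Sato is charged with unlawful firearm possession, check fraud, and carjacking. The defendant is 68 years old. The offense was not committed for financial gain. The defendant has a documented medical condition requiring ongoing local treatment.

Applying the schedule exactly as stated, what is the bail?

$30,319

Base amounts from the schedule: unlawful firearm possession $25,500; check fraud $32,000; carjacking $53,000.
Stacking rule: highest base plus 25% of each additional charge. Highest is carjacking at $53,000. Additional: $25,500 × 25% = $6,375; $32,000 × 25% = $8,000. Combined base = $53,000 + $14,375 = $67,375.
Documented medical condition requiring ongoing local treatment (−40%): $67,375 × 0.6 = $40,425.
Age 65 or older (−25%): $40,425 × 0.75 = $30,318.75.
$30,318.75 is within the $75,000 maximum.
Rounded to the nearest dollar: $30,319.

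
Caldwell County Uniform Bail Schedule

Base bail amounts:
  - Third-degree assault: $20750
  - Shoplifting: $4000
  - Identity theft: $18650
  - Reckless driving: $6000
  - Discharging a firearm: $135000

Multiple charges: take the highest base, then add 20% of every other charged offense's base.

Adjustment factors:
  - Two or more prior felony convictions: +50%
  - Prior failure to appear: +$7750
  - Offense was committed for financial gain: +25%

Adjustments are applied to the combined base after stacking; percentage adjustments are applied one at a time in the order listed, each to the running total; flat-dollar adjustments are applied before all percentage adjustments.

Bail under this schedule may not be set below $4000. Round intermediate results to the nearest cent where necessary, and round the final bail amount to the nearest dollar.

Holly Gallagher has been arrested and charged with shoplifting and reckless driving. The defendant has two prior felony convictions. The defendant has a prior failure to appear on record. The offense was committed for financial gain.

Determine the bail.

$27281

Base amounts from the schedule: shoplifting $4000; reckless driving $6000.
Stacking rule: highest base plus 20% of each additional charge. Highest is reckless driving at $6000. Additional: $4000 × 20% = $800. Combined base = $6000 + $800 = $6800.
Prior failure to appear (+$7750 flat): $6800 + $7750 = $14550.
Two or more prior felony convictions (+50%): $14550 × 1.5 = $21825.
Offense was committed for financial gain (+25%): $21825 × 1.25 = $27281.25.
$27281.25 is at or above the $4000 minimum.
Rounded to the nearest dollar: $27281.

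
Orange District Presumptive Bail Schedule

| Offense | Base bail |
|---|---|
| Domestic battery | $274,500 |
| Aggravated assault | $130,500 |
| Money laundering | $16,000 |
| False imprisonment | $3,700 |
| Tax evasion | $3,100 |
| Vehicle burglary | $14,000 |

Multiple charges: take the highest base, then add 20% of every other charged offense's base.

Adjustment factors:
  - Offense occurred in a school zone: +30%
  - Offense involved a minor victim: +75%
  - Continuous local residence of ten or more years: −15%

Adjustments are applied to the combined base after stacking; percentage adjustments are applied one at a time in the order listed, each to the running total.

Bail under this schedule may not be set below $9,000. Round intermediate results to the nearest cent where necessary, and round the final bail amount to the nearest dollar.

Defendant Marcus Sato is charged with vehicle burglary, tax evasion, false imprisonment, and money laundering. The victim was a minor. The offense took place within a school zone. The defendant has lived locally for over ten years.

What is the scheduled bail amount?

$38,984

Base amounts from the schedule: vehicle burglary $14,000; tax evasion $3,100; false imprisonment $3,700; money laundering $16,000.
Stacking rule: highest base plus 20% of each additional charge. Highest is money laundering at $16,000. Additional: $14,000 × 20% = $2,800; $3,100 × 20% = $620; $3,700 × 20% = $740. Combined base = $16,000 + $4,160 = $20,160.
Offense occurred in a school zone (+30%): $20,160 × 1.3 = $26,208.
Offense involved a minor victim (+75%): $26,208 × 1.75 = $45,864.
Continuous local residence of ten or more years (−15%): $45,864 × 0.85 = $38,984.40.
$38,984.40 is at or above the $9,000 minimum.
Rounded to the nearest dollar: $38,984.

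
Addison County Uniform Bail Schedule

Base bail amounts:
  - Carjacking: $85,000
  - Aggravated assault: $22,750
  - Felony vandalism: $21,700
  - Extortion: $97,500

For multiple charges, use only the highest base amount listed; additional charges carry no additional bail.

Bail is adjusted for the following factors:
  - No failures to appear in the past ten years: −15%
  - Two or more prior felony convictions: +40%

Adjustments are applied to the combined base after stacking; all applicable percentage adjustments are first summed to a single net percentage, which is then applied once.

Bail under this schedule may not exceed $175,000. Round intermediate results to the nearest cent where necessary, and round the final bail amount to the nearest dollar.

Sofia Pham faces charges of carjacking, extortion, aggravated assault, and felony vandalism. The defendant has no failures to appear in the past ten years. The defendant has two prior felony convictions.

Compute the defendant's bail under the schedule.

$121,875

Base amounts from the schedule: carjacking $85,000; extortion $97,500; aggravated assault $22,750; felony vandalism $21,700.
Stacking rule: use the highest base only. Highest is extortion at $97,500. Combined base = $97,500.
Net percentage adjustment: −15% +40% = +25%. $97,500 × 1.25 = $121,875.
$121,875 is within the $175,000 maximum.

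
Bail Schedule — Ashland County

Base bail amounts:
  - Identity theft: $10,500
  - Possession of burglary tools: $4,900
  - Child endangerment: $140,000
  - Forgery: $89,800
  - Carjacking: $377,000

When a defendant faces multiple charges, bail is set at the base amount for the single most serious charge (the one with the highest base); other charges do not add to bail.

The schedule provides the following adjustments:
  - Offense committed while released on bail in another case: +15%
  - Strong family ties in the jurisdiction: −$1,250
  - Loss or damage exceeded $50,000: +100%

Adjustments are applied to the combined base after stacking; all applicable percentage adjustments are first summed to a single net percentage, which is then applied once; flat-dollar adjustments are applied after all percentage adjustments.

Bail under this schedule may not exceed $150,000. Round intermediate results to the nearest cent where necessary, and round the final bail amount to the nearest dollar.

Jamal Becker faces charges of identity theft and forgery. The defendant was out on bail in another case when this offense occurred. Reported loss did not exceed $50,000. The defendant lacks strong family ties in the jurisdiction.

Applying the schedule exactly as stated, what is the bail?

Base amounts from the schedule: identity theft $10,500; forgery $89,800.
Stacking rule: use the highest base only. Highest is forgery at $89,800. Combined base = $89,800.
Offense committed while released on bail in another case (+15%): $89,800 × 1.15 = $103,270.
$103,270 is within the $150,000 maximum.

$103,270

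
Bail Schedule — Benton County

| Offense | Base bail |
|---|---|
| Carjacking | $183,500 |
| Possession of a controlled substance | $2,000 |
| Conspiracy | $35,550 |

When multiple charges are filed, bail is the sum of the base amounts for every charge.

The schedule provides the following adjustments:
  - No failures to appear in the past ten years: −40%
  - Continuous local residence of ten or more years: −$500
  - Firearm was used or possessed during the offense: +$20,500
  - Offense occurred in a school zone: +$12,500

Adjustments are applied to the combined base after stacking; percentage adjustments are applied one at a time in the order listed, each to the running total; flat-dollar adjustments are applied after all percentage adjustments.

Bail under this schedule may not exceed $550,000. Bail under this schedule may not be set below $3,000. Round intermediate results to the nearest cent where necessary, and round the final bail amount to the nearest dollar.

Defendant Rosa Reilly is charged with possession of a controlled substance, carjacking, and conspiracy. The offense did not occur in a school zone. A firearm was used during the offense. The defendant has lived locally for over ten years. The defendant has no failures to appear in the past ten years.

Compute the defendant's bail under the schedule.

Base amounts from the schedule: possession of a controlled substance $2,000; carjacking $183,500; conspiracy $35,550.
Stacking rule: sum of all bases. $2,000 + $183,500 + $35,550 = $221,050.
No failures to appear in the past ten years (−40%): $221,050 × 0.6 = $132,630.
Continuous local residence of ten or more years (−$500 flat): $132,630 − $500 = $132,130.
Firearm was used or possessed during the offense (+$20,500 flat): $132,130 + $20,500 = $152,630.
$152,630 is within the $550,000 maximum.
$152,630 is at or above the $3,000 minimum.

$152,630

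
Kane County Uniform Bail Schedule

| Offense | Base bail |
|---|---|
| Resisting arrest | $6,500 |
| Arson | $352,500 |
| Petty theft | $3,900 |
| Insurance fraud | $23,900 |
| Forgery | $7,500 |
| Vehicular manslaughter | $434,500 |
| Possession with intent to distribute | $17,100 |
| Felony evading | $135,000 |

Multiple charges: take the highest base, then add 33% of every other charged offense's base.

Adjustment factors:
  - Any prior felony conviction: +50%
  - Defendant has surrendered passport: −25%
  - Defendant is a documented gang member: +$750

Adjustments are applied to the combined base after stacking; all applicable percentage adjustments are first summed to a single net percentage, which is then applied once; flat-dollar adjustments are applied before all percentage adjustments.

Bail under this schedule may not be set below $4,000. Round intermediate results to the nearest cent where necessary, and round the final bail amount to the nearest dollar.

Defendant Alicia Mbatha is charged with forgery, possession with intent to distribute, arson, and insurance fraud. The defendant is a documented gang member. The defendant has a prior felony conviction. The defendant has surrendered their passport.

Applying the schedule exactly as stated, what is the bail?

$461,569

Base amounts from the schedule: forgery $7,500; possession with intent to distribute $17,100; arson $352,500; insurance fraud $23,900.
Stacking rule: highest base plus 33% of each additional charge. Highest is arson at $352,500. Additional: $7,500 × 33% = $2,475; $17,100 × 33% = $5,643; $23,900 × 33% = $7,887. Combined base = $352,500 + $16,005 = $368,505.
Defendant is a documented gang member (+$750 flat): $368,505 + $750 = $369,255.
Net percentage adjustment: +50% −25% = +25%. $369,255 × 1.25 = $461,568.75.
$461,568.75 is at or above the $4,000 minimum.
Rounded to the nearest dollar: $461,569.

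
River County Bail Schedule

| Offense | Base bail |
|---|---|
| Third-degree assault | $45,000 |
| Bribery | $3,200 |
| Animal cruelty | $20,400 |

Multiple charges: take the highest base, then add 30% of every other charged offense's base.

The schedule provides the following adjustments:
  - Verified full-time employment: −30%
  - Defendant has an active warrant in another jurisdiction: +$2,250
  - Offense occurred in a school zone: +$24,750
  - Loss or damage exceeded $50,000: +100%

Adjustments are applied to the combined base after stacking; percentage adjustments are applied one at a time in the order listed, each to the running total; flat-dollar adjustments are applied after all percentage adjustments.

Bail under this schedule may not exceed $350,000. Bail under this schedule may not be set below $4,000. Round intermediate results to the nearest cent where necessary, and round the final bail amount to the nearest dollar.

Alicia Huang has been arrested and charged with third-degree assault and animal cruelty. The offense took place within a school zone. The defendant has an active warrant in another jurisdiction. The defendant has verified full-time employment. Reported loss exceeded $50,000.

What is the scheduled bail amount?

Base amounts from the schedule: third-degree assault $45,000; animal cruelty $20,400.
Stacking rule: highest base plus 30% of each additional charge. Highest is third-degree assault at $45,000. Additional: $20,400 × 30% = $6,120. Combined base = $45,000 + $6,120 = $51,120.
Verified full-time employment (−30%): $51,120 × 0.7 = $35,784.
Loss or damage exceeded $50,000 (+100%): $35,784 × 2 = $71,568.
Defendant has an active warrant in another jurisdiction (+$2,250 flat): $71,568 + $2,250 = $73,818.
Offense occurred in a school zone (+$24,750 flat): $73,818 + $24,750 = $98,568.
$98,568 is within the $350,000 maximum.
$98,568 is at or above the $4,000 minimum.

$98,568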